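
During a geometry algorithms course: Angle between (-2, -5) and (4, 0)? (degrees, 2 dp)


u.v = -8, |u| = sqrt(29) = 5.3852, |v| = sqrt(16) = 4
cos(theta) = u.v/(|u||v|) = -8/sqrt(464) = -0.371391
theta = acos(-0.371391) = 111.8 degrees

111.8 degrees


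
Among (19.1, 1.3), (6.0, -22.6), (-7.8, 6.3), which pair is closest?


d(P0,P1) = 27.2547, d(P0,P2) = 27.3607, d(P1,P2) = 32.0258
Closest: P0 and P1

Closest pair: (19.1, 1.3) and (6.0, -22.6), distance = 27.2547


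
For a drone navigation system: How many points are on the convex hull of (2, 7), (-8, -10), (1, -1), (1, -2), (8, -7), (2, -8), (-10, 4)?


Convex hull vertices (CCW): (-10, 4), (-8, -10), (8, -7), (2, 7)
Count = 4

4


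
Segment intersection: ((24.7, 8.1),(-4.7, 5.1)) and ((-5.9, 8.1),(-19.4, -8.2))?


Cross products: d1=498.78, d2=60.06, d3=-91.8, d4=346.92
d1*d2 < 0 and d3*d4 < 0? no

No, they don't intersect


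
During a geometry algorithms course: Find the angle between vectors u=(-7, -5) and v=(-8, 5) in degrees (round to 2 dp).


u.v = 31, |u| = sqrt(74) = 8.6023, |v| = sqrt(89) = 9.434
cos(theta) = u.v/(|u||v|) = 31/sqrt(6586) = 0.381989
theta = acos(0.381989) = 67.54 degrees

67.54 degrees


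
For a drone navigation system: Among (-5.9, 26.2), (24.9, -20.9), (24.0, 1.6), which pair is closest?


d(P0,P1) = 56.2765, d(P0,P2) = 38.7191, d(P1,P2) = 22.518
Closest: P1 and P2

Closest pair: (24.9, -20.9) and (24.0, 1.6), distance = 22.518


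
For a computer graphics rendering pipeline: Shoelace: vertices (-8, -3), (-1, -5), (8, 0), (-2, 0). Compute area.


Shoelace sum: ((-8)*(-5) - (-1)*(-3)) + ((-1)*0 - 8*(-5)) + (8*0 - (-2)*0) + ((-2)*(-3) - (-8)*0)
= 83
Area = |83|/2 = 41.5

41.5


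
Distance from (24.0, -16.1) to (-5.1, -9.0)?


dx=-29.1, dy=7.1
d^2 = (-29.1)^2 + 7.1^2 = 897.22
d = sqrt(897.22) = 29.9536

29.9536


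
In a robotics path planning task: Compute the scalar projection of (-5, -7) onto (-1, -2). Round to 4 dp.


u.v = 19, |v| = sqrt(5) = 2.2361
Scalar projection = u.v / |v| = 19 / sqrt(5) = 8.4971

8.4971


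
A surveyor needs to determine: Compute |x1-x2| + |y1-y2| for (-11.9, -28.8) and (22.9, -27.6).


|(-11.9)-22.9| + |(-28.8)-(-27.6)| = 34.8 + 1.2 = 36

36


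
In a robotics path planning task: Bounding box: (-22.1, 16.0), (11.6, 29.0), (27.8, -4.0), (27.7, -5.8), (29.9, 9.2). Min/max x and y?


x range: [-22.1, 29.9]
y range: [-5.8, 29]
Bounding box: (-22.1,-5.8) to (29.9,29)

(-22.1,-5.8) to (29.9,29)


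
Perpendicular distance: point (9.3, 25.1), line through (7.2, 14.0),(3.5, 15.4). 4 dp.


|cross product| = 44.01
|line direction| = sqrt(15.65) = 3.956
Distance = 44.01/sqrt(15.65) = 11.1249

11.1249


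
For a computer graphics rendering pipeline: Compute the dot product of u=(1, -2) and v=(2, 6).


u . v = u_x*v_x + u_y*v_y = 1*2 + (-2)*6
= 2 + (-12) = -10

-10


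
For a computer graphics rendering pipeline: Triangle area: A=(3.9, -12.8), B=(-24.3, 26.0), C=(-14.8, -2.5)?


Area = |x_A(y_B-y_C) + x_B(y_C-y_A) + x_C(y_A-y_B)|/2
= |111.15 + (-250.29) + 574.24|/2
= 435.1/2 = 217.55

217.55


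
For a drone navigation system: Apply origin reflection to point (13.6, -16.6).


Reflection over origin: (x,y) -> (-x,-y)
(13.6, -16.6) -> (-13.6, 16.6)

(-13.6, 16.6)


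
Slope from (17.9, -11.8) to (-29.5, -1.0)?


slope = (y2-y1)/(x2-x1) = ((-1)-(-11.8))/((-29.5)-17.9) = 10.8/(-47.4) = -0.2278

-0.2278


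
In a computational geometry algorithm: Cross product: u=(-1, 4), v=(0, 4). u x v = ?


u x v = u_x*v_y - u_y*v_x = (-1)*4 - 4*0
= (-4) - 0 = -4

-4


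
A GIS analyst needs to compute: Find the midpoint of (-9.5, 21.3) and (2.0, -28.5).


M = (((-9.5)+2)/2, (21.3+(-28.5))/2)
= (-3.75, -3.6)

(-3.75, -3.6)


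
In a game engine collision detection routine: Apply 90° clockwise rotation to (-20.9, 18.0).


90° CW: (x,y) -> (y, -x)
(-20.9,18) -> (18, 20.9)

(18, 20.9)


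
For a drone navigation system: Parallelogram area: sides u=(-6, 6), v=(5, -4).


|u x v| = |(-6)*(-4) - 6*5|
= |24 - 30| = 6

6


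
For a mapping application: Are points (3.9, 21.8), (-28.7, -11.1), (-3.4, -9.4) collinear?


Cross product: ((-28.7)-3.9)*((-9.4)-21.8) - ((-11.1)-21.8)*((-3.4)-3.9)
= 776.95

No, not collinear


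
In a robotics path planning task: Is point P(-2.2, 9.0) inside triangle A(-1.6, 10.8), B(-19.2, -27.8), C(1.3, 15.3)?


Cross products: AB x AP = 8.52, BC x BP = 21.7, CA x CP = 2.52
All same sign? yes

Yes, inside


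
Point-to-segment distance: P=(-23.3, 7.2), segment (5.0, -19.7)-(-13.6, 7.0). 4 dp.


Project P onto AB: t = 1 (clamped to [0,1])
Closest point on segment: (-13.6, 7)
Distance: 9.7021

9.7021


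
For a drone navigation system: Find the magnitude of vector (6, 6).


|u| = sqrt(6^2 + 6^2) = sqrt(72) = 8.4853

8.4853


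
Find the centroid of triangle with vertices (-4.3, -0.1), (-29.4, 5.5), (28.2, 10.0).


Centroid = ((x_A+x_B+x_C)/3, (y_A+y_B+y_C)/3)
= (((-4.3)+(-29.4)+28.2)/3, ((-0.1)+5.5+10)/3)
= (-1.8333, 5.1333)

(-1.8333, 5.1333)


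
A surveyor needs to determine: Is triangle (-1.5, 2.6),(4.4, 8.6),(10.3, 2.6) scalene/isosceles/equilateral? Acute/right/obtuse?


Side lengths squared: AB^2=70.81, BC^2=70.81, CA^2=139.24
Sorted: [70.81, 70.81, 139.24]
By sides: Isosceles, By angles: Acute

Isosceles, Acute


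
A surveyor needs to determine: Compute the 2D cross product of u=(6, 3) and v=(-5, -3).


u x v = u_x*v_y - u_y*v_x = 6*(-3) - 3*(-5)
= (-18) - (-15) = -3

-3


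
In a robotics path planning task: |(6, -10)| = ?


|u| = sqrt(6^2 + (-10)^2) = sqrt(136) = 11.6619

11.6619


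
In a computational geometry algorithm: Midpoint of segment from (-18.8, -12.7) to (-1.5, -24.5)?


M = (((-18.8)+(-1.5))/2, ((-12.7)+(-24.5))/2)
= (-10.15, -18.6)

(-10.15, -18.6)


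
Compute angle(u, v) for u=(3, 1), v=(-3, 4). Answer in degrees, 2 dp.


u.v = -5, |u| = sqrt(10) = 3.1623, |v| = sqrt(25) = 5
cos(theta) = u.v/(|u||v|) = -5/sqrt(250) = -0.316228
theta = acos(-0.316228) = 108.43 degrees

108.43 degrees


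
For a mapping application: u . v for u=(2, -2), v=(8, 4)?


u . v = u_x*v_x + u_y*v_y = 2*8 + (-2)*4
= 16 + (-8) = 8

8


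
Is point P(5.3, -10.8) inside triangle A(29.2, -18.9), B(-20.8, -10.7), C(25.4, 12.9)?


Cross products: AB x AP = -209.02, BC x BP = -620.58, CA x CP = -729.24
All same sign? yes

Yes, inside


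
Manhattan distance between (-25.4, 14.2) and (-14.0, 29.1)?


|(-25.4)-(-14)| + |14.2-29.1| = 11.4 + 14.9 = 26.3

26.3


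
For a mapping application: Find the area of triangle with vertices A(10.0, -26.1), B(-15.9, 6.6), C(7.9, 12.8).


Area = |x_A(y_B-y_C) + x_B(y_C-y_A) + x_C(y_A-y_B)|/2
= |(-62) + (-618.51) + (-258.33)|/2
= 938.84/2 = 469.42

469.42


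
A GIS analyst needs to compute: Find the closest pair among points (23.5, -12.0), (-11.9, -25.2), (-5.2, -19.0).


d(P0,P1) = 37.7809, d(P0,P2) = 29.5413, d(P1,P2) = 9.1285
Closest: P1 and P2

Closest pair: (-11.9, -25.2) and (-5.2, -19.0), distance = 9.1285


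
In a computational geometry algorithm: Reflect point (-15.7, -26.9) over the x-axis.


Reflection over x-axis: (x,y) -> (x,-y)
(-15.7, -26.9) -> (-15.7, 26.9)

(-15.7, 26.9)


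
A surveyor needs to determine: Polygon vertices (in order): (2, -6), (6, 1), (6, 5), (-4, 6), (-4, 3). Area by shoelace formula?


Shoelace sum: (2*1 - 6*(-6)) + (6*5 - 6*1) + (6*6 - (-4)*5) + ((-4)*3 - (-4)*6) + ((-4)*(-6) - 2*3)
= 148
Area = |148|/2 = 74

74


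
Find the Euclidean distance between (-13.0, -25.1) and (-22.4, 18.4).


dx=-9.4, dy=43.5
d^2 = (-9.4)^2 + 43.5^2 = 1980.61
d = sqrt(1980.61) = 44.504

44.504


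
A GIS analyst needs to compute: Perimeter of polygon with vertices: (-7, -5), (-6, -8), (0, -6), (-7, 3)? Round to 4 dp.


Sides: (-7, -5)->(-6, -8): sqrt(10) = 3.162278, (-6, -8)->(0, -6): sqrt(40) = 6.324555, (0, -6)->(-7, 3): sqrt(130) = 11.401754, (-7, 3)->(-7, -5): sqrt(64) = 8
Sum = 28.888587
Perimeter = 28.8886

28.8886


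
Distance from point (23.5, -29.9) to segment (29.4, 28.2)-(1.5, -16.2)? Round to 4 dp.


Project P onto AB: t = 0.998 (clamped to [0,1])
Closest point on segment: (1.556, -16.1109)
Distance: 25.9168

25.9168


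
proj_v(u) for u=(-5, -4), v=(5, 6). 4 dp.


u.v = -49, |v| = sqrt(61) = 7.8102
Scalar projection = u.v / |v| = -49 / sqrt(61) = -6.2738

-6.2738


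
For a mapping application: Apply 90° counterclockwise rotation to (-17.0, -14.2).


90° CCW: (x,y) -> (-y, x)
(-17,-14.2) -> (14.2, -17)

(14.2, -17)


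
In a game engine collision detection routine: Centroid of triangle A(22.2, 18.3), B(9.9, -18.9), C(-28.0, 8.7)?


Centroid = ((x_A+x_B+x_C)/3, (y_A+y_B+y_C)/3)
= ((22.2+9.9+(-28))/3, (18.3+(-18.9)+8.7)/3)
= (1.3667, 2.7)

(1.3667, 2.7)


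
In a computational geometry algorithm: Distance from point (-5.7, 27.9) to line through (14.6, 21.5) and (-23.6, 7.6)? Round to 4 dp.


|cross product| = 526.65
|line direction| = sqrt(1652.45) = 40.6503
Distance = 526.65/sqrt(1652.45) = 12.9556

12.9556


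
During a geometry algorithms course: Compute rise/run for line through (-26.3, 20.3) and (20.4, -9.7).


slope = (y2-y1)/(x2-x1) = ((-9.7)-20.3)/(20.4-(-26.3)) = (-30)/46.7 = -0.6424

-0.6424


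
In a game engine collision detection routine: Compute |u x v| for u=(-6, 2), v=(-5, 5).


|u x v| = |(-6)*5 - 2*(-5)|
= |(-30) - (-10)| = 20

20


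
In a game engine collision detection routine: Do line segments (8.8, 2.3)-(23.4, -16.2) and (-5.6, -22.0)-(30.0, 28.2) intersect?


Cross products: d1=142.2, d2=-1249.32, d3=-621.18, d4=770.34
d1*d2 < 0 and d3*d4 < 0? yes

Yes, they intersect


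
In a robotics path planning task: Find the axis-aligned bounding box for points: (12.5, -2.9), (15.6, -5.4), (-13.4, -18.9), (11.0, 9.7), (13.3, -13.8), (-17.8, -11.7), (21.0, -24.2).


x range: [-17.8, 21]
y range: [-24.2, 9.7]
Bounding box: (-17.8,-24.2) to (21,9.7)

(-17.8,-24.2) to (21,9.7)


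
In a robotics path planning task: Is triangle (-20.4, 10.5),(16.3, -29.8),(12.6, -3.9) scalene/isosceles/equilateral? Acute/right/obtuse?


Side lengths squared: AB^2=2970.98, BC^2=684.5, CA^2=1296.36
Sorted: [684.5, 1296.36, 2970.98]
By sides: Scalene, By angles: Obtuse

Scalene, Obtuse


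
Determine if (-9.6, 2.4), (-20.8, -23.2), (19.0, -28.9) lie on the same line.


Cross product: ((-20.8)-(-9.6))*((-28.9)-2.4) - ((-23.2)-2.4)*(19-(-9.6))
= 1082.72

No, not collinear


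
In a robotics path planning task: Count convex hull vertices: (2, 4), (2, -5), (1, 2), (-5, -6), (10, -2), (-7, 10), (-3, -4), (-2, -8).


Convex hull vertices (CCW): (-7, 10), (-5, -6), (-2, -8), (10, -2), (2, 4)
Count = 5

5


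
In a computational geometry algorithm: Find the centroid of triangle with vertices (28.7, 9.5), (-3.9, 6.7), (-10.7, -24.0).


Centroid = ((x_A+x_B+x_C)/3, (y_A+y_B+y_C)/3)
= ((28.7+(-3.9)+(-10.7))/3, (9.5+6.7+(-24))/3)
= (4.7, -2.6)

(4.7, -2.6)


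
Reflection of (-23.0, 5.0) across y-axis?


Reflection over y-axis: (x,y) -> (-x,y)
(-23, 5) -> (23, 5)

(23, 5)


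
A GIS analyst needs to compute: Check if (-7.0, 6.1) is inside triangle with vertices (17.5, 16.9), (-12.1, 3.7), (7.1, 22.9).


Cross products: AB x AP = -3.72, BC x BP = -51.84, CA x CP = -259.32
All same sign? yes

Yes, inside


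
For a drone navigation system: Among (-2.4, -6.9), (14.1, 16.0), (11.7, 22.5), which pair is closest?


d(P0,P1) = 28.2252, d(P0,P2) = 32.6063, d(P1,P2) = 6.9289
Closest: P1 and P2

Closest pair: (14.1, 16.0) and (11.7, 22.5), distance = 6.9289


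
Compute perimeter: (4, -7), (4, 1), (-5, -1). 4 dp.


Sides: (4, -7)->(4, 1): sqrt(64) = 8, (4, 1)->(-5, -1): sqrt(85) = 9.219544, (-5, -1)->(4, -7): sqrt(117) = 10.816654
Sum = 28.036198
Perimeter = 28.0362

28.0362


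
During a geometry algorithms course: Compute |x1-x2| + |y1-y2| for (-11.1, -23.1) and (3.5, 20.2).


|(-11.1)-3.5| + |(-23.1)-20.2| = 14.6 + 43.3 = 57.9

57.9


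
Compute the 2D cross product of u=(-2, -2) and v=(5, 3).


u x v = u_x*v_y - u_y*v_x = (-2)*3 - (-2)*5
= (-6) - (-10) = 4

4


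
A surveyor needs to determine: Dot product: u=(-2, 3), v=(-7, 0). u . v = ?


u . v = u_x*v_x + u_y*v_y = (-2)*(-7) + 3*0
= 14 + 0 = 14

14


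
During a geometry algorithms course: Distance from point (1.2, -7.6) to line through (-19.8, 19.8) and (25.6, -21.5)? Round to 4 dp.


|cross product| = 376.66
|line direction| = sqrt(3766.85) = 61.3747
Distance = 376.66/sqrt(3766.85) = 6.1371

6.1371


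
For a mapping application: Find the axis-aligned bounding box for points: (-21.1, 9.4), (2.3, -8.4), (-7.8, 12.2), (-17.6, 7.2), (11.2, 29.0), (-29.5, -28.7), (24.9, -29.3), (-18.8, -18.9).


x range: [-29.5, 24.9]
y range: [-29.3, 29]
Bounding box: (-29.5,-29.3) to (24.9,29)

(-29.5,-29.3) to (24.9,29)


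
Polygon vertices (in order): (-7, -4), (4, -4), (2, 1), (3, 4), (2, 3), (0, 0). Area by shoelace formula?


Shoelace sum: ((-7)*(-4) - 4*(-4)) + (4*1 - 2*(-4)) + (2*4 - 3*1) + (3*3 - 2*4) + (2*0 - 0*3) + (0*(-4) - (-7)*0)
= 62
Area = |62|/2 = 31

31


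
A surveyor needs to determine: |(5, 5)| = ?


|u| = sqrt(5^2 + 5^2) = sqrt(50) = 7.0711

7.0711


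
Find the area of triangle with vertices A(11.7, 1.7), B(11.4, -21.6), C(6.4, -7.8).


Area = |x_A(y_B-y_C) + x_B(y_C-y_A) + x_C(y_A-y_B)|/2
= |(-161.46) + (-108.3) + 149.12|/2
= 120.64/2 = 60.32

60.32


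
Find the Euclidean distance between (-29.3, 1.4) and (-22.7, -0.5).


dx=6.6, dy=-1.9
d^2 = 6.6^2 + (-1.9)^2 = 47.17
d = sqrt(47.17) = 6.868

6.868


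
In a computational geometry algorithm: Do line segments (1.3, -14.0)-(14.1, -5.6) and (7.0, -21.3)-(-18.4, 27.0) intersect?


Cross products: d1=89.89, d2=-741.71, d3=-141.32, d4=690.28
d1*d2 < 0 and d3*d4 < 0? yes

Yes, they intersect


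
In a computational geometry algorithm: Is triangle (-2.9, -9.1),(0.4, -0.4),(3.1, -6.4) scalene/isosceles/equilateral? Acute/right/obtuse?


Side lengths squared: AB^2=86.58, BC^2=43.29, CA^2=43.29
Sorted: [43.29, 43.29, 86.58]
By sides: Isosceles, By angles: Right

Isosceles, Right


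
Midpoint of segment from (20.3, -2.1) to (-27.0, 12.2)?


M = ((20.3+(-27))/2, ((-2.1)+12.2)/2)
= (-3.35, 5.05)

(-3.35, 5.05)


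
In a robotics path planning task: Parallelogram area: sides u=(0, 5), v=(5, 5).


|u x v| = |0*5 - 5*5|
= |0 - 25| = 25

25


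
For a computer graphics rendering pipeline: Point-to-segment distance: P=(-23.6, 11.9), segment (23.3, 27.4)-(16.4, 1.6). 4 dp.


Project P onto AB: t = 1 (clamped to [0,1])
Closest point on segment: (16.4, 1.6)
Distance: 41.3048

41.3048


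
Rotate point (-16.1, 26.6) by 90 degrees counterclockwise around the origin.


90° CCW: (x,y) -> (-y, x)
(-16.1,26.6) -> (-26.6, -16.1)

(-26.6, -16.1)


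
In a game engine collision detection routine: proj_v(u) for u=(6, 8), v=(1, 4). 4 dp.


u.v = 38, |v| = sqrt(17) = 4.1231
Scalar projection = u.v / |v| = 38 / sqrt(17) = 9.2164

9.2164


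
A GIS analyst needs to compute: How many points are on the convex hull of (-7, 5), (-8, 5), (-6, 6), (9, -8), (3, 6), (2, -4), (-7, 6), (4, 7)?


Convex hull vertices (CCW): (-8, 5), (2, -4), (9, -8), (4, 7), (-7, 6)
Count = 5

5


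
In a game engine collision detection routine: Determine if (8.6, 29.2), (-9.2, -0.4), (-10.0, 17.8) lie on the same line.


Cross product: ((-9.2)-8.6)*(17.8-29.2) - ((-0.4)-29.2)*((-10)-8.6)
= -347.64

No, not collinear


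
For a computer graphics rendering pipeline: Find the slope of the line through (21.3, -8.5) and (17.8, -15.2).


slope = (y2-y1)/(x2-x1) = ((-15.2)-(-8.5))/(17.8-21.3) = (-6.7)/(-3.5) = 1.9143

1.9143


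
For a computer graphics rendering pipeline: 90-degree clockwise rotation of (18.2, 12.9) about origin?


90° CW: (x,y) -> (y, -x)
(18.2,12.9) -> (12.9, -18.2)

(12.9, -18.2)


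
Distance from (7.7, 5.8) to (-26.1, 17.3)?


dx=-33.8, dy=11.5
d^2 = (-33.8)^2 + 11.5^2 = 1274.69
d = sqrt(1274.69) = 35.7028

35.7028


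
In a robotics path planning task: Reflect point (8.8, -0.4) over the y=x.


Reflection over y=x: (x,y) -> (y,x)
(8.8, -0.4) -> (-0.4, 8.8)

(-0.4, 8.8)


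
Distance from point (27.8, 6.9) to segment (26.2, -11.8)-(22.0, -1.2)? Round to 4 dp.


Project P onto AB: t = 1 (clamped to [0,1])
Closest point on segment: (22, -1.2)
Distance: 9.9624

9.9624


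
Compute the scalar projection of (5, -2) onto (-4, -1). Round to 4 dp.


u.v = -18, |v| = sqrt(17) = 4.1231
Scalar projection = u.v / |v| = -18 / sqrt(17) = -4.3656

-4.3656


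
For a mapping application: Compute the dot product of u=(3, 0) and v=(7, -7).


u . v = u_x*v_x + u_y*v_y = 3*7 + 0*(-7)
= 21 + 0 = 21

21


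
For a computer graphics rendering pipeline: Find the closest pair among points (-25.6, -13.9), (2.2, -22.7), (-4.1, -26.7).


d(P0,P1) = 29.1596, d(P0,P2) = 25.0218, d(P1,P2) = 7.4626
Closest: P1 and P2

Closest pair: (2.2, -22.7) and (-4.1, -26.7), distance = 7.4626


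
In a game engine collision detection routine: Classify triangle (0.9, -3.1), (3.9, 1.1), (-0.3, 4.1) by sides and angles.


Side lengths squared: AB^2=26.64, BC^2=26.64, CA^2=53.28
Sorted: [26.64, 26.64, 53.28]
By sides: Isosceles, By angles: Right

Isosceles, Right


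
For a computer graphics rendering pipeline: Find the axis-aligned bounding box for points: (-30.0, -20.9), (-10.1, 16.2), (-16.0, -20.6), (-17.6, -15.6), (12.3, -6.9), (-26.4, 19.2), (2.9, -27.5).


x range: [-30, 12.3]
y range: [-27.5, 19.2]
Bounding box: (-30,-27.5) to (12.3,19.2)

(-30,-27.5) to (12.3,19.2)


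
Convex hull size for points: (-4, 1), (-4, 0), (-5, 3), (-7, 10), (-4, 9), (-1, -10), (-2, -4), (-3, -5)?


Convex hull vertices (CCW): (-7, 10), (-3, -5), (-1, -10), (-4, 9)
Count = 4

4


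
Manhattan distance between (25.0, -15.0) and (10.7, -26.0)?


|25-10.7| + |(-15)-(-26)| = 14.3 + 11 = 25.3

25.3


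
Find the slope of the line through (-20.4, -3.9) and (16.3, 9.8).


slope = (y2-y1)/(x2-x1) = (9.8-(-3.9))/(16.3-(-20.4)) = 13.7/36.7 = 0.3733

0.3733


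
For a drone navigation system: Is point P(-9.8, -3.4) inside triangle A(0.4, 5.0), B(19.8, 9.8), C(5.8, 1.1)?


Cross products: AB x AP = -114, BC x BP = -72.72, CA x CP = 85.14
All same sign? no

No, outside


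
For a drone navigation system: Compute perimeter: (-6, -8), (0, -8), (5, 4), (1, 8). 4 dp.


Sides: (-6, -8)->(0, -8): sqrt(36) = 6, (0, -8)->(5, 4): sqrt(169) = 13, (5, 4)->(1, 8): sqrt(32) = 5.656854, (1, 8)->(-6, -8): sqrt(305) = 17.464249
Sum = 42.121103
Perimeter = 42.1211

42.1211


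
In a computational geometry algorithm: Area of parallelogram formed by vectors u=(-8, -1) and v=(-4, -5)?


|u x v| = |(-8)*(-5) - (-1)*(-4)|
= |40 - 4| = 36

36


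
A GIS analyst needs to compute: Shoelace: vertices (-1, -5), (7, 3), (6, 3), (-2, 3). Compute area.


Shoelace sum: ((-1)*3 - 7*(-5)) + (7*3 - 6*3) + (6*3 - (-2)*3) + ((-2)*(-5) - (-1)*3)
= 72
Area = |72|/2 = 36

36


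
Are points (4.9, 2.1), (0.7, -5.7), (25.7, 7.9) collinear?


Cross product: (0.7-4.9)*(7.9-2.1) - ((-5.7)-2.1)*(25.7-4.9)
= 137.88

No, not collinear


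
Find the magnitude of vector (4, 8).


|u| = sqrt(4^2 + 8^2) = sqrt(80) = 8.9443

8.9443


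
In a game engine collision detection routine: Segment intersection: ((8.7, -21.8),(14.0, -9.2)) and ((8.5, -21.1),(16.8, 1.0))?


Cross products: d1=-10.23, d2=-22.78, d3=6.23, d4=18.78
d1*d2 < 0 and d3*d4 < 0? no

No, they don't intersect


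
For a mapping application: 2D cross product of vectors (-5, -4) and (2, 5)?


u x v = u_x*v_y - u_y*v_x = (-5)*5 - (-4)*2
= (-25) - (-8) = -17

-17


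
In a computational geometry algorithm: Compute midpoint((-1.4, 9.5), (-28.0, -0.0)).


M = (((-1.4)+(-28))/2, (9.5+0)/2)
= (-14.7, 4.75)

(-14.7, 4.75)


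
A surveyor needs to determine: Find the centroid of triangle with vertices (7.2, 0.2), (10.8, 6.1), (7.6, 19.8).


Centroid = ((x_A+x_B+x_C)/3, (y_A+y_B+y_C)/3)
= ((7.2+10.8+7.6)/3, (0.2+6.1+19.8)/3)
= (8.5333, 8.7)

(8.5333, 8.7)


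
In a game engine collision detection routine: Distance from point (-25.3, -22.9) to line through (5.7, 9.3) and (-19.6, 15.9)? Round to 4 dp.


|cross product| = 1019.26
|line direction| = sqrt(683.65) = 26.1467
Distance = 1019.26/sqrt(683.65) = 38.9824

38.9824


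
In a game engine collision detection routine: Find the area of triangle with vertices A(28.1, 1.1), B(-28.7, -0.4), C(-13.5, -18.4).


Area = |x_A(y_B-y_C) + x_B(y_C-y_A) + x_C(y_A-y_B)|/2
= |505.8 + 559.65 + (-20.25)|/2
= 1045.2/2 = 522.6

522.6


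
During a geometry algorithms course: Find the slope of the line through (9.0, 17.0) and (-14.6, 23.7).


slope = (y2-y1)/(x2-x1) = (23.7-17)/((-14.6)-9) = 6.7/(-23.6) = -0.2839

-0.2839


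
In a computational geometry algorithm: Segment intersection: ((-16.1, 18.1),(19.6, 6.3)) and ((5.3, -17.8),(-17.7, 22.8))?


Cross products: d1=43.14, d2=-1134.88, d3=-1029.11, d4=148.91
d1*d2 < 0 and d3*d4 < 0? yes

Yes, they intersect


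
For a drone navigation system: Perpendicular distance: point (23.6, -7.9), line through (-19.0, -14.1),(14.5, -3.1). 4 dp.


|cross product| = 260.9
|line direction| = sqrt(1243.25) = 35.2598
Distance = 260.9/sqrt(1243.25) = 7.3994

7.3994


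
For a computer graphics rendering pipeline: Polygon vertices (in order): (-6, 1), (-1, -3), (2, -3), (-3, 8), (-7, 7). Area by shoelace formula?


Shoelace sum: ((-6)*(-3) - (-1)*1) + ((-1)*(-3) - 2*(-3)) + (2*8 - (-3)*(-3)) + ((-3)*7 - (-7)*8) + ((-7)*1 - (-6)*7)
= 105
Area = |105|/2 = 52.5

52.5


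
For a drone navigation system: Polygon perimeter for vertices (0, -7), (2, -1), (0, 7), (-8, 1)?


Sides: (0, -7)->(2, -1): sqrt(40) = 6.324555, (2, -1)->(0, 7): sqrt(68) = 8.246211, (0, 7)->(-8, 1): sqrt(100) = 10, (-8, 1)->(0, -7): sqrt(128) = 11.313708
Sum = 35.884474
Perimeter = 35.8845

35.8845


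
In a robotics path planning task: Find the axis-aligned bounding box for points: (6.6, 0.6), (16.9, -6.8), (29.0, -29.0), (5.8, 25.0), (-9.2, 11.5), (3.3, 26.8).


x range: [-9.2, 29]
y range: [-29, 26.8]
Bounding box: (-9.2,-29) to (29,26.8)

(-9.2,-29) to (29,26.8)


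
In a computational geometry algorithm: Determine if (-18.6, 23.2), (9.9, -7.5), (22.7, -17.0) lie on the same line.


Cross product: (9.9-(-18.6))*((-17)-23.2) - ((-7.5)-23.2)*(22.7-(-18.6))
= 122.21

No, not collinear


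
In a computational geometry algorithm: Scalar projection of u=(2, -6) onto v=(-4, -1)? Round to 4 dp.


u.v = -2, |v| = sqrt(17) = 4.1231
Scalar projection = u.v / |v| = -2 / sqrt(17) = -0.4851

-0.4851


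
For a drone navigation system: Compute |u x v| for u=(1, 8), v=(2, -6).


|u x v| = |1*(-6) - 8*2|
= |(-6) - 16| = 22

22


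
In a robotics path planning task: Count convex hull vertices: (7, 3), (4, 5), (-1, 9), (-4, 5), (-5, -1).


Convex hull vertices (CCW): (-5, -1), (7, 3), (-1, 9), (-4, 5)
Count = 4

4


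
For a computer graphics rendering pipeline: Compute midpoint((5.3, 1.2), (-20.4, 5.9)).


M = ((5.3+(-20.4))/2, (1.2+5.9)/2)
= (-7.55, 3.55)

(-7.55, 3.55)


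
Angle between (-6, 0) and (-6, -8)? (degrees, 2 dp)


u.v = 36, |u| = sqrt(36) = 6, |v| = sqrt(100) = 10
cos(theta) = u.v/(|u||v|) = 36/sqrt(3600) = 0.6
theta = acos(0.6) = 53.13 degrees

53.13 degrees


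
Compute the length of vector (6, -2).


|u| = sqrt(6^2 + (-2)^2) = sqrt(40) = 6.3246

6.3246


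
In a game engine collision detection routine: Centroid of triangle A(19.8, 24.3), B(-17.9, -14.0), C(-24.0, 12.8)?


Centroid = ((x_A+x_B+x_C)/3, (y_A+y_B+y_C)/3)
= ((19.8+(-17.9)+(-24))/3, (24.3+(-14)+12.8)/3)
= (-7.3667, 7.7)

(-7.3667, 7.7)


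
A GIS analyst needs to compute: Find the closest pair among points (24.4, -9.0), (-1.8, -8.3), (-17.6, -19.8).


d(P0,P1) = 26.2093, d(P0,P2) = 43.3663, d(P1,P2) = 19.542
Closest: P1 and P2

Closest pair: (-1.8, -8.3) and (-17.6, -19.8), distance = 19.542


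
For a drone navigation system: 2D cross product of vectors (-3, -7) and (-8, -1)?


u x v = u_x*v_y - u_y*v_x = (-3)*(-1) - (-7)*(-8)
= 3 - 56 = -53

-53


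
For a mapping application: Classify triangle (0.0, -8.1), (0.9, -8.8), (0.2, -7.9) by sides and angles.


Side lengths squared: AB^2=1.3, BC^2=1.3, CA^2=0.08
Sorted: [0.08, 1.3, 1.3]
By sides: Isosceles, By angles: Acute

Isosceles, Acute


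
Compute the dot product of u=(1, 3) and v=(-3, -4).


u . v = u_x*v_x + u_y*v_y = 1*(-3) + 3*(-4)
= (-3) + (-12) = -15

-15


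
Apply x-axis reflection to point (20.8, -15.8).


Reflection over x-axis: (x,y) -> (x,-y)
(20.8, -15.8) -> (20.8, 15.8)

(20.8, 15.8)


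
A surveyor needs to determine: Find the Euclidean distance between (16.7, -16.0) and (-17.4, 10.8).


dx=-34.1, dy=26.8
d^2 = (-34.1)^2 + 26.8^2 = 1881.05
d = sqrt(1881.05) = 43.3711

43.3711


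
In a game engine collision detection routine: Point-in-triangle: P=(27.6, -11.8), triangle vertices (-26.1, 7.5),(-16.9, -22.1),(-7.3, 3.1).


Cross products: AB x AP = 1411.96, BC x BP = -1022.52, CA x CP = 126.56
All same sign? no

No, outside


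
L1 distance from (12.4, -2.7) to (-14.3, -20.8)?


|12.4-(-14.3)| + |(-2.7)-(-20.8)| = 26.7 + 18.1 = 44.8

44.8


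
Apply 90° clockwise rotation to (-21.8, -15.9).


90° CW: (x,y) -> (y, -x)
(-21.8,-15.9) -> (-15.9, 21.8)

(-15.9, 21.8)


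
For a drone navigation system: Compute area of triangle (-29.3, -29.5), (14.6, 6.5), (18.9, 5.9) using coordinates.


Area = |x_A(y_B-y_C) + x_B(y_C-y_A) + x_C(y_A-y_B)|/2
= |(-17.58) + 516.84 + (-680.4)|/2
= 181.14/2 = 90.57

90.57


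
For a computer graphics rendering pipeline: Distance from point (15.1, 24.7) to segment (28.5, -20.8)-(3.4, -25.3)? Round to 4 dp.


Project P onto AB: t = 0.2024 (clamped to [0,1])
Closest point on segment: (23.4206, -21.7106)
Distance: 47.1506

47.1506


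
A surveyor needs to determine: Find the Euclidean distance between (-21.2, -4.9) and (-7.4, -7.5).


dx=13.8, dy=-2.6
d^2 = 13.8^2 + (-2.6)^2 = 197.2
d = sqrt(197.2) = 14.0428

14.0428


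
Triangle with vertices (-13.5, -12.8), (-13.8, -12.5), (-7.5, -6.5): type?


Side lengths squared: AB^2=0.18, BC^2=75.69, CA^2=75.69
Sorted: [0.18, 75.69, 75.69]
By sides: Isosceles, By angles: Acute

Isosceles, Acute


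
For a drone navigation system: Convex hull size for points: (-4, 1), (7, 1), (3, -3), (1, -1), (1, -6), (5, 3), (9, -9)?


Convex hull vertices (CCW): (-4, 1), (1, -6), (9, -9), (7, 1), (5, 3)
Count = 5

5


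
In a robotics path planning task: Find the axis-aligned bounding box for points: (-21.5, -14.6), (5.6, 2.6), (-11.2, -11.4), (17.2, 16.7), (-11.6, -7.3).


x range: [-21.5, 17.2]
y range: [-14.6, 16.7]
Bounding box: (-21.5,-14.6) to (17.2,16.7)

(-21.5,-14.6) to (17.2,16.7)


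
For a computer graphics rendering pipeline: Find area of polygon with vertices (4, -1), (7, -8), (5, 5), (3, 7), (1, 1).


Shoelace sum: (4*(-8) - 7*(-1)) + (7*5 - 5*(-8)) + (5*7 - 3*5) + (3*1 - 1*7) + (1*(-1) - 4*1)
= 61
Area = |61|/2 = 30.5

30.5


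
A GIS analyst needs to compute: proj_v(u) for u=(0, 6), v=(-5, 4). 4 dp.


u.v = 24, |v| = sqrt(41) = 6.4031
Scalar projection = u.v / |v| = 24 / sqrt(41) = 3.7482

3.7482


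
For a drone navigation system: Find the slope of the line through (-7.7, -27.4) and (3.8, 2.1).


slope = (y2-y1)/(x2-x1) = (2.1-(-27.4))/(3.8-(-7.7)) = 29.5/11.5 = 2.5652

2.5652


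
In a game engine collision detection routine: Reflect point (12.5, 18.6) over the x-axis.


Reflection over x-axis: (x,y) -> (x,-y)
(12.5, 18.6) -> (12.5, -18.6)

(12.5, -18.6)


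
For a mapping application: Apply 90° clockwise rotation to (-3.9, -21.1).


90° CW: (x,y) -> (y, -x)
(-3.9,-21.1) -> (-21.1, 3.9)

(-21.1, 3.9)


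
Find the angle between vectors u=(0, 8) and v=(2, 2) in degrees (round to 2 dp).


u.v = 16, |u| = sqrt(64) = 8, |v| = sqrt(8) = 2.8284
cos(theta) = u.v/(|u||v|) = 16/sqrt(512) = 0.707107
theta = acos(0.707107) = 45 degrees

45 degrees


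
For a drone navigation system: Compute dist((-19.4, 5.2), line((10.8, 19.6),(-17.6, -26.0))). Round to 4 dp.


|cross product| = 968.16
|line direction| = sqrt(2885.92) = 53.7208
Distance = 968.16/sqrt(2885.92) = 18.0221

18.0221


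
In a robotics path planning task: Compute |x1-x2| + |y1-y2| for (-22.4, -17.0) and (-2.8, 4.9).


|(-22.4)-(-2.8)| + |(-17)-4.9| = 19.6 + 21.9 = 41.5

41.5


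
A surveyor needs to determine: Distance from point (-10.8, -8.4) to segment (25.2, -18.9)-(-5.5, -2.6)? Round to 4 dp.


Project P onto AB: t = 1 (clamped to [0,1])
Closest point on segment: (-5.5, -2.6)
Distance: 7.8568

7.8568


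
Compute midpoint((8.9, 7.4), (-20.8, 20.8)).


M = ((8.9+(-20.8))/2, (7.4+20.8)/2)
= (-5.95, 14.1)

(-5.95, 14.1)


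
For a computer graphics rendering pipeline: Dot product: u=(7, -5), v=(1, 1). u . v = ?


u . v = u_x*v_x + u_y*v_y = 7*1 + (-5)*1
= 7 + (-5) = 2

2


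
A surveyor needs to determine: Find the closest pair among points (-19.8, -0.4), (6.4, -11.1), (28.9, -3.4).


d(P0,P1) = 28.3007, d(P0,P2) = 48.7923, d(P1,P2) = 23.7811
Closest: P1 and P2

Closest pair: (6.4, -11.1) and (28.9, -3.4), distance = 23.7811


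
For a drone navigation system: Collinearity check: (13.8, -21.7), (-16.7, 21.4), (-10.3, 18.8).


Cross product: ((-16.7)-13.8)*(18.8-(-21.7)) - (21.4-(-21.7))*((-10.3)-13.8)
= -196.54

No, not collinear


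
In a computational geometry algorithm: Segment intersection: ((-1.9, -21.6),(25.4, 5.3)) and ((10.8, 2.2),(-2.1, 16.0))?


Cross products: d1=482.28, d2=-241.47, d3=308.11, d4=1031.86
d1*d2 < 0 and d3*d4 < 0? no

No, they don't intersect


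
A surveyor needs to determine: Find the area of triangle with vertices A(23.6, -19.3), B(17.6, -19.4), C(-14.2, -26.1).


Area = |x_A(y_B-y_C) + x_B(y_C-y_A) + x_C(y_A-y_B)|/2
= |158.12 + (-119.68) + (-1.42)|/2
= 37.02/2 = 18.51

18.51


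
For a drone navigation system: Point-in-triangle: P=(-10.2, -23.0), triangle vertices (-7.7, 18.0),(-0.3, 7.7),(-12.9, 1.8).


Cross products: AB x AP = -329.15, BC x BP = 328.41, CA x CP = -172.7
All same sign? no

No, outside


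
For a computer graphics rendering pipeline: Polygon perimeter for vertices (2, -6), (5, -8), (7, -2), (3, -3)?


Sides: (2, -6)->(5, -8): sqrt(13) = 3.605551, (5, -8)->(7, -2): sqrt(40) = 6.324555, (7, -2)->(3, -3): sqrt(17) = 4.123106, (3, -3)->(2, -6): sqrt(10) = 3.162278
Sum = 17.21549
Perimeter = 17.2155

17.2155


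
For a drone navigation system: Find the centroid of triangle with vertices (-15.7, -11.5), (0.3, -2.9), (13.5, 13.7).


Centroid = ((x_A+x_B+x_C)/3, (y_A+y_B+y_C)/3)
= (((-15.7)+0.3+13.5)/3, ((-11.5)+(-2.9)+13.7)/3)
= (-0.6333, -0.2333)

(-0.6333, -0.2333)


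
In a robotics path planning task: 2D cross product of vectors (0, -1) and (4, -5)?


u x v = u_x*v_y - u_y*v_x = 0*(-5) - (-1)*4
= 0 - (-4) = 4

4


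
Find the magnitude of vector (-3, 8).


|u| = sqrt((-3)^2 + 8^2) = sqrt(73) = 8.544

8.544


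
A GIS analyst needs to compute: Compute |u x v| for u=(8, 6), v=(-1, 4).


|u x v| = |8*4 - 6*(-1)|
= |32 - (-6)| = 38

38


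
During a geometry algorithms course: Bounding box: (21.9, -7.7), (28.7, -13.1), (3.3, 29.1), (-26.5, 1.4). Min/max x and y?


x range: [-26.5, 28.7]
y range: [-13.1, 29.1]
Bounding box: (-26.5,-13.1) to (28.7,29.1)

(-26.5,-13.1) to (28.7,29.1)


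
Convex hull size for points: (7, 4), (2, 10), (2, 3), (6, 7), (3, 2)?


Convex hull vertices (CCW): (2, 3), (3, 2), (7, 4), (6, 7), (2, 10)
Count = 5

5


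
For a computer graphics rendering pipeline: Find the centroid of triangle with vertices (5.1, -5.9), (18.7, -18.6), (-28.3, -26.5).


Centroid = ((x_A+x_B+x_C)/3, (y_A+y_B+y_C)/3)
= ((5.1+18.7+(-28.3))/3, ((-5.9)+(-18.6)+(-26.5))/3)
= (-1.5, -17)

(-1.5, -17)


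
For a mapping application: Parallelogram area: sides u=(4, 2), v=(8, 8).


|u x v| = |4*8 - 2*8|
= |32 - 16| = 16

16


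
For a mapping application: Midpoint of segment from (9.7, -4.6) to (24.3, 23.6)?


M = ((9.7+24.3)/2, ((-4.6)+23.6)/2)
= (17, 9.5)

(17, 9.5)


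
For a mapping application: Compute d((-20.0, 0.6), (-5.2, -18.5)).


dx=14.8, dy=-19.1
d^2 = 14.8^2 + (-19.1)^2 = 583.85
d = sqrt(583.85) = 24.163

24.163


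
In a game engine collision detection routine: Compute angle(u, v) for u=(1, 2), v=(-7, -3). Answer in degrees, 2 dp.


u.v = -13, |u| = sqrt(5) = 2.2361, |v| = sqrt(58) = 7.6158
cos(theta) = u.v/(|u||v|) = -13/sqrt(290) = -0.763386
theta = acos(-0.763386) = 139.76 degrees

139.76 degrees


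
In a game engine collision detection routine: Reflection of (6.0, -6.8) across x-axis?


Reflection over x-axis: (x,y) -> (x,-y)
(6, -6.8) -> (6, 6.8)

(6, 6.8)


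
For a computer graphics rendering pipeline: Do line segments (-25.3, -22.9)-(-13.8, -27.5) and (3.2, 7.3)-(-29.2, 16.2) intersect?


Cross products: d1=1232.13, d2=1278.82, d3=478.4, d4=431.71
d1*d2 < 0 and d3*d4 < 0? no

No, they don't intersect


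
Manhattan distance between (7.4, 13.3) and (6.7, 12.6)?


|7.4-6.7| + |13.3-12.6| = 0.7 + 0.7 = 1.4

1.4


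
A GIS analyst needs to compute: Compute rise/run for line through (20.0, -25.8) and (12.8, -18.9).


slope = (y2-y1)/(x2-x1) = ((-18.9)-(-25.8))/(12.8-20) = 6.9/(-7.2) = -0.9583

-0.9583


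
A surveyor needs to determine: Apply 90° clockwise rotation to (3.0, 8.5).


90° CW: (x,y) -> (y, -x)
(3,8.5) -> (8.5, -3)

(8.5, -3)


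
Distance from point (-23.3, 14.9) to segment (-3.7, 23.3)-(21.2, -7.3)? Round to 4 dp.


Project P onto AB: t = 0 (clamped to [0,1])
Closest point on segment: (-3.7, 23.3)
Distance: 21.3242

21.3242


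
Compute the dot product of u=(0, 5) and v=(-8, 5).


u . v = u_x*v_x + u_y*v_y = 0*(-8) + 5*5
= 0 + 25 = 25

25


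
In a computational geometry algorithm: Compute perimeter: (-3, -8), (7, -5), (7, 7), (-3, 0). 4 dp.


Sides: (-3, -8)->(7, -5): sqrt(109) = 10.440307, (7, -5)->(7, 7): sqrt(144) = 12, (7, 7)->(-3, 0): sqrt(149) = 12.206556, (-3, 0)->(-3, -8): sqrt(64) = 8
Sum = 42.646863
Perimeter = 42.6469

42.6469


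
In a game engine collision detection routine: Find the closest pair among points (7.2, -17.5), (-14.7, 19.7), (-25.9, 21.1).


d(P0,P1) = 43.1677, d(P0,P2) = 50.8485, d(P1,P2) = 11.2872
Closest: P1 and P2

Closest pair: (-14.7, 19.7) and (-25.9, 21.1), distance = 11.2872


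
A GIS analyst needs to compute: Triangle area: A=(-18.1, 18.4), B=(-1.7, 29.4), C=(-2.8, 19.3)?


Area = |x_A(y_B-y_C) + x_B(y_C-y_A) + x_C(y_A-y_B)|/2
= |(-182.81) + (-1.53) + 30.8|/2
= 153.54/2 = 76.77

76.77


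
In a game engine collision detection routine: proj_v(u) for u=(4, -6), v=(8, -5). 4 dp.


u.v = 62, |v| = sqrt(89) = 9.434
Scalar projection = u.v / |v| = 62 / sqrt(89) = 6.572

6.572


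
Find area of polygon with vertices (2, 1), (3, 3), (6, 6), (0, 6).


Shoelace sum: (2*3 - 3*1) + (3*6 - 6*3) + (6*6 - 0*6) + (0*1 - 2*6)
= 27
Area = |27|/2 = 13.5

13.5


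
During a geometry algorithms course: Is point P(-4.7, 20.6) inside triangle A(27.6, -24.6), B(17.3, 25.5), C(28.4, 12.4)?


Cross products: AB x AP = 1152.67, BC x BP = -342.59, CA x CP = -1231.26
All same sign? no

No, outside


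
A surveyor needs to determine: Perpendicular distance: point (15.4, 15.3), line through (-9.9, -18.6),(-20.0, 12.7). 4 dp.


|cross product| = 1134.28
|line direction| = sqrt(1081.7) = 32.8892
Distance = 1134.28/sqrt(1081.7) = 34.4879

34.4879


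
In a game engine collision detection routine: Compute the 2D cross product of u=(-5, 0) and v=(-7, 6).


u x v = u_x*v_y - u_y*v_x = (-5)*6 - 0*(-7)
= (-30) - 0 = -30

-30


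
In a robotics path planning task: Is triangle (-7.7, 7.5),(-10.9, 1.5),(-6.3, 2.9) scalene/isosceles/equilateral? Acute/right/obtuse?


Side lengths squared: AB^2=46.24, BC^2=23.12, CA^2=23.12
Sorted: [23.12, 23.12, 46.24]
By sides: Isosceles, By angles: Right

Isosceles, Right


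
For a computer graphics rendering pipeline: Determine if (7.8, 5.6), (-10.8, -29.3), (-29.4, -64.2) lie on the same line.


Cross product: ((-10.8)-7.8)*((-64.2)-5.6) - ((-29.3)-5.6)*((-29.4)-7.8)
= 0

Yes, collinear


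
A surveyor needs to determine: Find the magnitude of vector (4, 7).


|u| = sqrt(4^2 + 7^2) = sqrt(65) = 8.0623

8.0623


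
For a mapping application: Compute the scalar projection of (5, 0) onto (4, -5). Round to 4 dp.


u.v = 20, |v| = sqrt(41) = 6.4031
Scalar projection = u.v / |v| = 20 / sqrt(41) = 3.1235

3.1235


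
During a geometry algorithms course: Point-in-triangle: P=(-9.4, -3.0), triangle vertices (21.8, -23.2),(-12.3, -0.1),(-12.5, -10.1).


Cross products: AB x AP = 31.9, BC x BP = 29.58, CA x CP = 284.14
All same sign? yes

Yes, inside


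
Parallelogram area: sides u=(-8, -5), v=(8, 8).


|u x v| = |(-8)*8 - (-5)*8|
= |(-64) - (-40)| = 24

24


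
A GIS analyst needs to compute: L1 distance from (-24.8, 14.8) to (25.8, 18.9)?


|(-24.8)-25.8| + |14.8-18.9| = 50.6 + 4.1 = 54.7

54.7


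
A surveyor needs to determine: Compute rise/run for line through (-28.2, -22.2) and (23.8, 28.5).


slope = (y2-y1)/(x2-x1) = (28.5-(-22.2))/(23.8-(-28.2)) = 50.7/52 = 0.975

0.975


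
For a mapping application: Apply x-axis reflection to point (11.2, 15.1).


Reflection over x-axis: (x,y) -> (x,-y)
(11.2, 15.1) -> (11.2, -15.1)

(11.2, -15.1)


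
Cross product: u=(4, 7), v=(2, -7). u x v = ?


u x v = u_x*v_y - u_y*v_x = 4*(-7) - 7*2
= (-28) - 14 = -42

-42


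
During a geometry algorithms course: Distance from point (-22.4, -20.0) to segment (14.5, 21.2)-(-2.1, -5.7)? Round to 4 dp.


Project P onto AB: t = 1 (clamped to [0,1])
Closest point on segment: (-2.1, -5.7)
Distance: 24.831

24.831


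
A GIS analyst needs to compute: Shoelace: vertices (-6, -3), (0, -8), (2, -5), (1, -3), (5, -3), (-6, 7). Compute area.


Shoelace sum: ((-6)*(-8) - 0*(-3)) + (0*(-5) - 2*(-8)) + (2*(-3) - 1*(-5)) + (1*(-3) - 5*(-3)) + (5*7 - (-6)*(-3)) + ((-6)*(-3) - (-6)*7)
= 152
Area = |152|/2 = 76

76


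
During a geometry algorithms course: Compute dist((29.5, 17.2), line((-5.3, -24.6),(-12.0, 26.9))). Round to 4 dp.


|cross product| = 2072.26
|line direction| = sqrt(2697.14) = 51.934
Distance = 2072.26/sqrt(2697.14) = 39.9018

39.9018


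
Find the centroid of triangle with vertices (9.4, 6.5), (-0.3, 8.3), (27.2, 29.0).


Centroid = ((x_A+x_B+x_C)/3, (y_A+y_B+y_C)/3)
= ((9.4+(-0.3)+27.2)/3, (6.5+8.3+29)/3)
= (12.1, 14.6)

(12.1, 14.6)


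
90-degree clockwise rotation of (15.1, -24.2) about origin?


90° CW: (x,y) -> (y, -x)
(15.1,-24.2) -> (-24.2, -15.1)

(-24.2, -15.1)


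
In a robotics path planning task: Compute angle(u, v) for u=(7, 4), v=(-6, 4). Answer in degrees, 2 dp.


u.v = -26, |u| = sqrt(65) = 8.0623, |v| = sqrt(52) = 7.2111
cos(theta) = u.v/(|u||v|) = -26/sqrt(3380) = -0.447214
theta = acos(-0.447214) = 116.57 degrees

116.57 degrees


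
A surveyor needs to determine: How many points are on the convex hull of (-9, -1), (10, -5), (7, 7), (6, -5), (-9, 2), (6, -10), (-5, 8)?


Convex hull vertices (CCW): (-9, -1), (6, -10), (10, -5), (7, 7), (-5, 8), (-9, 2)
Count = 6

6


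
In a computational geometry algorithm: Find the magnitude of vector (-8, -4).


|u| = sqrt((-8)^2 + (-4)^2) = sqrt(80) = 8.9443

8.9443


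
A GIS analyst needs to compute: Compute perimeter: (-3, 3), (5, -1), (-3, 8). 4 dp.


Sides: (-3, 3)->(5, -1): sqrt(80) = 8.944272, (5, -1)->(-3, 8): sqrt(145) = 12.041595, (-3, 8)->(-3, 3): sqrt(25) = 5
Sum = 25.985867
Perimeter = 25.9859

25.9859
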